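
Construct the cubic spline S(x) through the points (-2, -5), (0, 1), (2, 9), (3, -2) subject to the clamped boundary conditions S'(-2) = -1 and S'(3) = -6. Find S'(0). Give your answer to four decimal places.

Let M_i = S''(x_i). Step sizes h_i = 2, 2, 1; slopes of the chords Δ_i = (y_(i+1) - y_i)/h_i = 3, 4, -11.
  2·M_0 + 8·M_1 + 2·M_2 = 6(Δ_1 - Δ_0) = 6
  2·M_1 + 6·M_2 + 1·M_3 = 6(Δ_2 - Δ_1) = -90
Clamped end conditions give two more equations: 2h_0·M_0 + h_0·M_1 = 6(Δ_0 - S'(-2)) = 24 and h_2·M_2 + 2h_2·M_3 = 6(S'(3) - Δ_2) = 30.
Hence M_0 = 79/23, M_1 = 118/23, M_2 = -482/23, M_3 = 586/23.
On [0, 2], S'(x) = b_1 + 2c_1·x + 3d_1·x² with b_1 = Δ_1 - h_1(2M_1 + M_2)/6 = 174/23, c_1 = M_1/2 = 59/23, d_1 = (M_2 - M_1)/(6h_1) = -50/23. So S'(0) = 174/23.

7.5652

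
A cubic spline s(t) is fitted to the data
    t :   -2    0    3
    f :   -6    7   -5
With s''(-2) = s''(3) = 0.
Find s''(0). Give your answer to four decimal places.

Write M_i for s''(x_i). With h_i = 2, 3 and divided differences Δ_i = 13/2, -4, the continuity of s' gives the tridiagonal system
  2·M_0 + 10·M_1 + 3·M_2 = 6(Δ_1 - Δ_0) = -63
Natural end conditions: M_0 = M_2 = 0.
Hence M_0 = 0, M_1 = -63/10, M_2 = 0.

-6.3000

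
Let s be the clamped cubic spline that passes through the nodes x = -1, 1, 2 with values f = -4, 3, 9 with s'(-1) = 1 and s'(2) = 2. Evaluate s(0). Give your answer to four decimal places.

Let M_i = s''(x_i). Step sizes h_i = 2, 1; slopes of the chords Δ_i = (y_(i+1) - y_i)/h_i = 7/2, 6.
  2·M_0 + 6·M_1 + 1·M_2 = 6(Δ_1 - Δ_0) = 15
Clamped end conditions give two more equations: 2h_0·M_0 + h_0·M_1 = 6(Δ_0 - s'(-1)) = 15 and h_1·M_1 + 2h_1·M_2 = 6(s'(2) - Δ_1) = -24.
Hence M_0 = 19/12, M_1 = 13/3, M_2 = -85/6.
On [-1, 1], s(x) = -4 + 1·(x + 1) + 19/24·(x + 1)² + 11/48·(x + 1)³.
With (x + 1) = 1: s(0) = -95/48.

-1.9792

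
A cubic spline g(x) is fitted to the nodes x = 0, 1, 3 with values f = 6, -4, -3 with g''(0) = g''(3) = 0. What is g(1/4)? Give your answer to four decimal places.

Write M_i for g''(x_i). With h_i = 1, 2 and divided differences Δ_i = -10, 1/2, the continuity of g' gives the tridiagonal system
  1·M_0 + 6·M_1 + 2·M_2 = 6(Δ_1 - Δ_0) = 63
Natural end conditions: M_0 = M_2 = 0.
Forward elimination and back-substitution give M_0 = 0, M_1 = 21/2, M_2 = 0.
On [0, 1], g(x) = 6 - 47/4·x + 0·x² + 7/4·x³.
With x = 1/4: g(1/4) = 791/256.

3.0898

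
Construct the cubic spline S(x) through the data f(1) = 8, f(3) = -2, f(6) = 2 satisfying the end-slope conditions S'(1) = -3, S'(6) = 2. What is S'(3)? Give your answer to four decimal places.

-3.2000

Write M_i for S''(x_i). With h_i = 2, 3 and divided differences Δ_i = -5, 4/3, the continuity of S' gives the tridiagonal system
  2·M_0 + 10·M_1 + 3·M_2 = 6(Δ_1 - Δ_0) = 38
Clamped end conditions give two more equations: 2h_0·M_0 + h_0·M_1 = 6(Δ_0 - S'(1)) = -12 and h_1·M_1 + 2h_1·M_2 = 6(S'(6) - Δ_1) = 4.
Solving the tridiagonal system: M_0 = -29/5, M_1 = 28/5, M_2 = -32/15.
On [3, 6], S'(x) = b_1 + 2c_1·(x - 3) + 3d_1·(x - 3)² with b_1 = Δ_1 - h_1(2M_1 + M_2)/6 = -16/5, c_1 = M_1/2 = 14/5, d_1 = (M_2 - M_1)/(6h_1) = -58/135. So S'(3) = -16/5.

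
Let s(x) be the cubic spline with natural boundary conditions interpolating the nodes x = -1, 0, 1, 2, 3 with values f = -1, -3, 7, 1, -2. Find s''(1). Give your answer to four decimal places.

Let M_i = s''(x_i). Step sizes h_i = 1, 1, 1, 1; slopes of the chords Δ_i = (y_(i+1) - y_i)/h_i = -2, 10, -6, -3.
  1·M_0 + 4·M_1 + 1·M_2 = 6(Δ_1 - Δ_0) = 72
  1·M_1 + 4·M_2 + 1·M_3 = 6(Δ_2 - Δ_1) = -96
  1·M_2 + 4·M_3 + 1·M_4 = 6(Δ_3 - Δ_2) = 18
Natural end conditions: M_0 = M_4 = 0.
Solving: M_0 = 0, M_1 = 741/28, M_2 = -237/7, M_3 = 363/28, M_4 = 0.

-33.8571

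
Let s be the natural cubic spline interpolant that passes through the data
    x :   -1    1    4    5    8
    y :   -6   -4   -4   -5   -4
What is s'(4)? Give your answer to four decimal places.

Put M_i = s'' at the i-th knot. Here h = (2, 3, 1, 3) and Δ = (1, 0, -1, 1/3), so the interior equations h_(i-1)·M_(i-1) + 2(h_(i-1)+h_i)·M_i + h_i·M_(i+1) = 6(Δ_i − Δ_(i-1)) read
  2·M_0 + 10·M_1 + 3·M_2 = 6(Δ_1 - Δ_0) = -6
  3·M_1 + 8·M_2 + 1·M_3 = 6(Δ_2 - Δ_1) = -6
  1·M_2 + 8·M_3 + 3·M_4 = 6(Δ_3 - Δ_2) = 8
Natural end conditions: M_0 = M_4 = 0.
Hence M_0 = 0, M_1 = -35/93, M_2 = -208/279, M_3 = 305/279, M_4 = 0.
On [4, 5], s'(x) = b_2 + 2c_2·(x - 4) + 3d_2·(x - 4)² with b_2 = Δ_2 - h_2(2M_2 + M_3)/6 = -521/558, c_2 = M_2/2 = -104/279, d_2 = (M_3 - M_2)/(6h_2) = 19/62. So s'(4) = -521/558.

-0.9337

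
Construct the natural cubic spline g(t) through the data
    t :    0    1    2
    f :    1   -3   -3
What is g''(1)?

With m_i denoting the second derivative at x_i, h_i = 1, 1, and Δ_i = (y_(i+1) − y_i)/h_i = -4, 0:
  1·m_0 + 4·m_1 + 1·m_2 = 6(Δ_1 - Δ_0) = 24
Natural end conditions: m_0 = m_2 = 0.
Solving the tridiagonal system: m_0 = 0, m_1 = 6, m_2 = 0.

6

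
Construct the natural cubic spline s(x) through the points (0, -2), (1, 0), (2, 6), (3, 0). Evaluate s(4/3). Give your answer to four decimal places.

2.3358

Write σ_i for s''(x_i). With h_i = 1, 1, 1 and divided differences Δ_i = 2, 6, -6, the continuity of s' gives the tridiagonal system
  1·σ_0 + 4·σ_1 + 1·σ_2 = 6(Δ_1 - Δ_0) = 24
  1·σ_1 + 4·σ_2 + 1·σ_3 = 6(Δ_2 - Δ_1) = -72
Natural end conditions: σ_0 = σ_3 = 0.
Hence σ_0 = 0, σ_1 = 56/5, σ_2 = -104/5, σ_3 = 0.
On [1, 2], s(x) = 0 + 86/15·(x - 1) + 28/5·(x - 1)² - 16/3·(x - 1)³.
With (x - 1) = 1/3: s(4/3) = 946/405.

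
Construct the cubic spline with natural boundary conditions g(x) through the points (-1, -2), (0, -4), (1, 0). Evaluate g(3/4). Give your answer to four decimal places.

-1.3516

Let M_i = g''(x_i). Step sizes h_i = 1, 1; slopes of the chords Δ_i = (y_(i+1) - y_i)/h_i = -2, 4.
  1·M_0 + 4·M_1 + 1·M_2 = 6(Δ_1 - Δ_0) = 36
Natural end conditions: M_0 = M_2 = 0.
Hence M_0 = 0, M_1 = 9, M_2 = 0.
On [0, 1], g(x) = -4 + 1·x + 9/2·x² - 3/2·x³.
With x = 3/4: g(3/4) = -173/128.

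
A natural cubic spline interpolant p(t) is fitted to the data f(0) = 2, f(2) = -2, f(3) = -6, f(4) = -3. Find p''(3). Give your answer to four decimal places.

With m_i denoting the second derivative at x_i, h_i = 2, 1, 1, and Δ_i = (y_(i+1) − y_i)/h_i = -2, -4, 3:
  2·m_0 + 6·m_1 + 1·m_2 = 6(Δ_1 - Δ_0) = -12
  1·m_1 + 4·m_2 + 1·m_3 = 6(Δ_2 - Δ_1) = 42
Natural end conditions: m_0 = m_3 = 0.
Hence m_0 = 0, m_1 = -90/23, m_2 = 264/23, m_3 = 0.

11.4783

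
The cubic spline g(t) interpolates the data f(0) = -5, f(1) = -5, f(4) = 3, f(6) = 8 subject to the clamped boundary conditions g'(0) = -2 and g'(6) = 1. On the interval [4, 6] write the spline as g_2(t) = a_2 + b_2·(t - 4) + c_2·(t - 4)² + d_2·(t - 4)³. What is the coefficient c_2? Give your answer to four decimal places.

-0.0321

Write M_i for g''(x_i). With h_i = 1, 3, 2 and divided differences Δ_i = 0, 8/3, 5/2, the continuity of g' gives the tridiagonal system
  1·M_0 + 8·M_1 + 3·M_2 = 6(Δ_1 - Δ_0) = 16
  3·M_1 + 10·M_2 + 2·M_3 = 6(Δ_2 - Δ_1) = -1
Clamped end conditions give two more equations: 2h_0·M_0 + h_0·M_1 = 6(Δ_0 - g'(0)) = 12 and h_2·M_2 + 2h_2·M_3 = 6(g'(6) - Δ_2) = -9.
Solving the tridiagonal system: M_0 = 415/78, M_1 = 53/39, M_2 = -5/78, M_3 = -173/78.
On [4, 6], with g_2(t) = a_2 + b_2·(t - 4) + c_2·(t - 4)² + d_2·(t - 4)³: c_2 = M_2/2 = -5/156, d_2 = (M_3 - M_2)/(6h_2) = -7/39, b_2 = Δ_2 - h_2(2M_2 + M_3)/6 = 128/39.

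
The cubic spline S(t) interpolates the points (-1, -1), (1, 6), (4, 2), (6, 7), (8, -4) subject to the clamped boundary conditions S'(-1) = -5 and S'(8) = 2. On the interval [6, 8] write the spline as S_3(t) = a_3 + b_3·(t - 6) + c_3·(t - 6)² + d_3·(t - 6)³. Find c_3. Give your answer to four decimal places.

Put m_i = S'' at the i-th knot. Here h = (2, 3, 2, 2) and Δ = (7/2, -4/3, 5/2, -11/2), so the interior equations h_(i-1)·m_(i-1) + 2(h_(i-1)+h_i)·m_i + h_i·m_(i+1) = 6(Δ_i − Δ_(i-1)) read
  2·m_0 + 10·m_1 + 3·m_2 = 6(Δ_1 - Δ_0) = -29
  3·m_1 + 10·m_2 + 2·m_3 = 6(Δ_2 - Δ_1) = 23
  2·m_2 + 8·m_3 + 2·m_4 = 6(Δ_3 - Δ_2) = -48
Clamped end conditions give two more equations: 2h_0·m_0 + h_0·m_1 = 6(Δ_0 - S'(-1)) = 51 and h_3·m_3 + 2h_3·m_4 = 6(S'(8) - Δ_3) = 45.
Hence m_0 = 12029/708, m_1 = -1501/177, m_2 = 2575/354, m_3 = -4301/354, m_4 = 6133/354.
On [6, 8], with S_3(t) = a_3 + b_3·(t - 6) + c_3·(t - 6)² + d_3·(t - 6)³: c_3 = m_3/2 = -4301/708, d_3 = (m_4 - m_3)/(6h_3) = 1739/708, b_3 = Δ_3 - h_3(2m_3 + m_4)/6 = -562/177.

-6.0749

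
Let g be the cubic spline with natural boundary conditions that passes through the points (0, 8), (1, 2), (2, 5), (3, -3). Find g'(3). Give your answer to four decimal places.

With m_i denoting the second derivative at x_i, h_i = 1, 1, 1, and Δ_i = (y_(i+1) − y_i)/h_i = -6, 3, -8:
  1·m_0 + 4·m_1 + 1·m_2 = 6(Δ_1 - Δ_0) = 54
  1·m_1 + 4·m_2 + 1·m_3 = 6(Δ_2 - Δ_1) = -66
Natural end conditions: m_0 = m_3 = 0.
Hence m_0 = 0, m_1 = 94/5, m_2 = -106/5, m_3 = 0.
On [2, 3], g'(x) = b_2 + 2c_2·(x - 2) + 3d_2·(x - 2)² with b_2 = Δ_2 - h_2(2m_2 + m_3)/6 = -14/15, c_2 = m_2/2 = -53/5, d_2 = (m_3 - m_2)/(6h_2) = 53/15. So g'(3) = -173/15.

-11.5333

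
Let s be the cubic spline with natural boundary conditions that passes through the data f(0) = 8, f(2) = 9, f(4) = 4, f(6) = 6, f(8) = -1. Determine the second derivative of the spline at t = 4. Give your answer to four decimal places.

Let σ_i = s''(x_i). Step sizes h_i = 2, 2, 2, 2; slopes of the chords Δ_i = (y_(i+1) - y_i)/h_i = 1/2, -5/2, 1, -7/2.
  2·σ_0 + 8·σ_1 + 2·σ_2 = 6(Δ_1 - Δ_0) = -18
  2·σ_1 + 8·σ_2 + 2·σ_3 = 6(Δ_2 - Δ_1) = 21
  2·σ_2 + 8·σ_3 + 2·σ_4 = 6(Δ_3 - Δ_2) = -27
Natural end conditions: σ_0 = σ_4 = 0.
Solving: σ_0 = 0, σ_1 = -381/112, σ_2 = 129/28, σ_3 = -507/112, σ_4 = 0.

4.6071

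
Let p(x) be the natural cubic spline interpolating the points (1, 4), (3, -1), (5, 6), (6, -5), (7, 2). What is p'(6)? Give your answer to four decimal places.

With M_i denoting the second derivative at x_i, h_i = 2, 2, 1, 1, and Δ_i = (y_(i+1) − y_i)/h_i = -5/2, 7/2, -11, 7:
  2·M_0 + 8·M_1 + 2·M_2 = 6(Δ_1 - Δ_0) = 36
  2·M_1 + 6·M_2 + 1·M_3 = 6(Δ_2 - Δ_1) = -87
  1·M_2 + 4·M_3 + 1·M_4 = 6(Δ_3 - Δ_2) = 108
Natural end conditions: M_0 = M_4 = 0.
Forward elimination and back-substitution give M_0 = 0, M_1 = 145/14, M_2 = -164/7, M_3 = 230/7, M_4 = 0.
On [6, 7], p'(x) = b_3 + 2c_3·(x - 6) + 3d_3·(x - 6)² with b_3 = Δ_3 - h_3(2M_3 + M_4)/6 = -83/21, c_3 = M_3/2 = 115/7, d_3 = (M_4 - M_3)/(6h_3) = -115/21. So p'(6) = -83/21.

-3.9524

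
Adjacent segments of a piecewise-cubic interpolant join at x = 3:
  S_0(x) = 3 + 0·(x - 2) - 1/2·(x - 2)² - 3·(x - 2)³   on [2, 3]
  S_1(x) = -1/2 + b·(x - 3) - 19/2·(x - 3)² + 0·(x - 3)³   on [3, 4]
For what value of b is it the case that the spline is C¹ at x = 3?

S_0'(x) = 0 - 1·(x - 2) - 9·(x - 2)², so S_0'(3) = -10. On the right, S_1'(3) = b, so b = -10.

-10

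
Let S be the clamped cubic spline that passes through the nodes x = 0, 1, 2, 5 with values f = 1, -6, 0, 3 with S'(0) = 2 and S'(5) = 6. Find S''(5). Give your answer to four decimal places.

Put σ_i = S'' at the i-th knot. Here h = (1, 1, 3) and Δ = (-7, 6, 1), so the interior equations h_(i-1)·σ_(i-1) + 2(h_(i-1)+h_i)·σ_i + h_i·σ_(i+1) = 6(Δ_i − Δ_(i-1)) read
  1·σ_0 + 4·σ_1 + 1·σ_2 = 6(Δ_1 - Δ_0) = 78
  1·σ_1 + 8·σ_2 + 3·σ_3 = 6(Δ_2 - Δ_1) = -30
Clamped end conditions give two more equations: 2h_0·σ_0 + h_0·σ_1 = 6(Δ_0 - S'(0)) = -54 and h_2·σ_2 + 2h_2·σ_3 = 6(S'(5) - Δ_2) = 30.
Hence σ_0 = -1268/29, σ_1 = 970/29, σ_2 = -350/29, σ_3 = 320/29.

11.0345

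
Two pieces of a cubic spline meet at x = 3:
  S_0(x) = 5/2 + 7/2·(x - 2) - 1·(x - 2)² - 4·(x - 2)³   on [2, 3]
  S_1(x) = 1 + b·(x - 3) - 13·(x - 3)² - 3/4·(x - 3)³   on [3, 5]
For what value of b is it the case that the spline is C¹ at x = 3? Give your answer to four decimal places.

S_0'(x) = 7/2 - 2·(x - 2) - 12·(x - 2)², so S_0'(3) = -21/2. On the right, S_1'(3) = b, so b = -21/2.

-10.5000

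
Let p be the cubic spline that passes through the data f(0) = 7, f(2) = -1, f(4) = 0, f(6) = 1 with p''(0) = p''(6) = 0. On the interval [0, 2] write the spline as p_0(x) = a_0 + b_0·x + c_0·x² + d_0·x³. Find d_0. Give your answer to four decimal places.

With σ_i denoting the second derivative at x_i, h_i = 2, 2, 2, and Δ_i = (y_(i+1) − y_i)/h_i = -4, 1/2, 1/2:
  2·σ_0 + 8·σ_1 + 2·σ_2 = 6(Δ_1 - Δ_0) = 27
  2·σ_1 + 8·σ_2 + 2·σ_3 = 6(Δ_2 - Δ_1) = 0
Natural end conditions: σ_0 = σ_3 = 0.
Solving: σ_0 = 0, σ_1 = 18/5, σ_2 = -9/10, σ_3 = 0.
On [0, 2], with p_0(x) = a_0 + b_0·x + c_0·x² + d_0·x³: c_0 = σ_0/2 = 0, d_0 = (σ_1 - σ_0)/(6h_0) = 3/10, b_0 = Δ_0 - h_0(2σ_0 + σ_1)/6 = -26/5.

0.3000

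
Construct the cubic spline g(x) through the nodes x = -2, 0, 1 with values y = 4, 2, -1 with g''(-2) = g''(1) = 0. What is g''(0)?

-2

Let σ_i = g''(x_i). Step sizes h_i = 2, 1; slopes of the chords Δ_i = (y_(i+1) - y_i)/h_i = -1, -3.
  2·σ_0 + 6·σ_1 + 1·σ_2 = 6(Δ_1 - Δ_0) = -12
Natural end conditions: σ_0 = σ_2 = 0.
Hence σ_0 = 0, σ_1 = -2, σ_2 = 0.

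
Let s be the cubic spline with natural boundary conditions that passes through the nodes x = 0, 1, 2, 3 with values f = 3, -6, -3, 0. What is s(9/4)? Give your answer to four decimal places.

-1.9875

Put σ_i = s'' at the i-th knot. Here h = (1, 1, 1) and Δ = (-9, 3, 3), so the interior equations h_(i-1)·σ_(i-1) + 2(h_(i-1)+h_i)·σ_i + h_i·σ_(i+1) = 6(Δ_i − Δ_(i-1)) read
  1·σ_0 + 4·σ_1 + 1·σ_2 = 6(Δ_1 - Δ_0) = 72
  1·σ_1 + 4·σ_2 + 1·σ_3 = 6(Δ_2 - Δ_1) = 0
Natural end conditions: σ_0 = σ_3 = 0.
Solving the tridiagonal system: σ_0 = 0, σ_1 = 96/5, σ_2 = -24/5, σ_3 = 0.
On [2, 3], s(x) = -3 + 23/5·(x - 2) - 12/5·(x - 2)² + 4/5·(x - 2)³.
With (x - 2) = 1/4: s(9/4) = -159/80.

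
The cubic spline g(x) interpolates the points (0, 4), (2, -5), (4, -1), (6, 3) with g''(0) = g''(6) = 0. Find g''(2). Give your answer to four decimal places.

With M_i denoting the second derivative at x_i, h_i = 2, 2, 2, and Δ_i = (y_(i+1) − y_i)/h_i = -9/2, 2, 2:
  2·M_0 + 8·M_1 + 2·M_2 = 6(Δ_1 - Δ_0) = 39
  2·M_1 + 8·M_2 + 2·M_3 = 6(Δ_2 - Δ_1) = 0
Natural end conditions: M_0 = M_3 = 0.
Forward elimination and back-substitution give M_0 = 0, M_1 = 26/5, M_2 = -13/10, M_3 = 0.

5.2000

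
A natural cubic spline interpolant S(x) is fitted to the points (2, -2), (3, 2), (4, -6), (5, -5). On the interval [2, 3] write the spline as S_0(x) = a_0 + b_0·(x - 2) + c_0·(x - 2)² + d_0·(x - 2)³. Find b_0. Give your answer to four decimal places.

With M_i denoting the second derivative at x_i, h_i = 1, 1, 1, and Δ_i = (y_(i+1) − y_i)/h_i = 4, -8, 1:
  1·M_0 + 4·M_1 + 1·M_2 = 6(Δ_1 - Δ_0) = -72
  1·M_1 + 4·M_2 + 1·M_3 = 6(Δ_2 - Δ_1) = 54
Natural end conditions: M_0 = M_3 = 0.
Solving: M_0 = 0, M_1 = -114/5, M_2 = 96/5, M_3 = 0.
On [2, 3], with S_0(x) = a_0 + b_0·(x - 2) + c_0·(x - 2)² + d_0·(x - 2)³: c_0 = M_0/2 = 0, d_0 = (M_1 - M_0)/(6h_0) = -19/5, b_0 = Δ_0 - h_0(2M_0 + M_1)/6 = 39/5.

7.8000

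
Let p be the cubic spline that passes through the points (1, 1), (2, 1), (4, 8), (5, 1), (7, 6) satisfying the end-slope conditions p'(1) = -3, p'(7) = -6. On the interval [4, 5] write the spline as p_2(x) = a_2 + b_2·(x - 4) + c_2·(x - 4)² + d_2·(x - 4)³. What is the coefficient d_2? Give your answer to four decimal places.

Put M_i = p'' at the i-th knot. Here h = (1, 2, 1, 2) and Δ = (0, 7/2, -7, 5/2), so the interior equations h_(i-1)·M_(i-1) + 2(h_(i-1)+h_i)·M_i + h_i·M_(i+1) = 6(Δ_i − Δ_(i-1)) read
  1·M_0 + 6·M_1 + 2·M_2 = 6(Δ_1 - Δ_0) = 21
  2·M_1 + 6·M_2 + 1·M_3 = 6(Δ_2 - Δ_1) = -63
  1·M_2 + 6·M_3 + 2·M_4 = 6(Δ_3 - Δ_2) = 57
Clamped end conditions give two more equations: 2h_0·M_0 + h_0·M_1 = 6(Δ_0 - p'(1)) = 18 and h_3·M_3 + 2h_3·M_4 = 6(p'(7) - Δ_3) = -51.
Solving the tridiagonal system: M_0 = 152/31, M_1 = 254/31, M_2 = -1025/62, M_3 = 614/31, M_4 = -2809/124.
On [4, 5], with p_2(x) = a_2 + b_2·(x - 4) + c_2·(x - 4)² + d_2·(x - 4)³: c_2 = M_2/2 = -1025/124, d_2 = (M_3 - M_2)/(6h_2) = 751/124, b_2 = Δ_2 - h_2(2M_2 + M_3)/6 = -297/62.

6.0565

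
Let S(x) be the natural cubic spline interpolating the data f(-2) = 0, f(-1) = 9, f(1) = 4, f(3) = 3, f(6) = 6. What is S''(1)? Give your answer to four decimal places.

4.7885

Put m_i = S'' at the i-th knot. Here h = (1, 2, 2, 3) and Δ = (9, -5/2, -1/2, 1), so the interior equations h_(i-1)·m_(i-1) + 2(h_(i-1)+h_i)·m_i + h_i·m_(i+1) = 6(Δ_i − Δ_(i-1)) read
  1·m_0 + 6·m_1 + 2·m_2 = 6(Δ_1 - Δ_0) = -69
  2·m_1 + 8·m_2 + 2·m_3 = 6(Δ_2 - Δ_1) = 12
  2·m_2 + 10·m_3 + 3·m_4 = 6(Δ_3 - Δ_2) = 9
Natural end conditions: m_0 = m_4 = 0.
Forward elimination and back-substitution give m_0 = 0, m_1 = -681/52, m_2 = 249/52, m_3 = -3/52, m_4 = 0.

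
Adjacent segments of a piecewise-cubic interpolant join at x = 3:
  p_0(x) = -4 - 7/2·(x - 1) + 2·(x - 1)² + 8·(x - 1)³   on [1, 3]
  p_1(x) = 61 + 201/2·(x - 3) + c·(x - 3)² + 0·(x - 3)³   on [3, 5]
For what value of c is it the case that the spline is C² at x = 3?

p_0''(x) = 4 + 48·(x - 1), so p_0''(3) = 100. On the right, p_1''(3) = 2c, so c = 50.

50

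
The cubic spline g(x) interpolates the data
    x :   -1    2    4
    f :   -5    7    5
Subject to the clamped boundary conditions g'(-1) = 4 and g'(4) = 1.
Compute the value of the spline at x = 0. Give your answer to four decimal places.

Put σ_i = g'' at the i-th knot. Here h = (3, 2) and Δ = (4, -1), so the interior equations h_(i-1)·σ_(i-1) + 2(h_(i-1)+h_i)·σ_i + h_i·σ_(i+1) = 6(Δ_i − Δ_(i-1)) read
  3·σ_0 + 10·σ_1 + 2·σ_2 = 6(Δ_1 - Δ_0) = -30
Clamped end conditions give two more equations: 2h_0·σ_0 + h_0·σ_1 = 6(Δ_0 - g'(-1)) = 0 and h_1·σ_1 + 2h_1·σ_2 = 6(g'(4) - Δ_1) = 12.
Solving the tridiagonal system: σ_0 = 12/5, σ_1 = -24/5, σ_2 = 27/5.
On [-1, 2], g(x) = -5 + 4·(x + 1) + 6/5·(x + 1)² - 2/5·(x + 1)³.
With (x + 1) = 1: g(0) = -1/5.

-0.2000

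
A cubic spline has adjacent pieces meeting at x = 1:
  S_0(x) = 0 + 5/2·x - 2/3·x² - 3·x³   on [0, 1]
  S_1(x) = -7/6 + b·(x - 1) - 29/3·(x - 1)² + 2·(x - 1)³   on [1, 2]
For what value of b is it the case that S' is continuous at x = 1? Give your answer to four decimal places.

S_0'(x) = 5/2 - 4/3·x - 9·x², so S_0'(1) = -47/6. On the right, S_1'(1) = b, so b = -47/6.

-7.8333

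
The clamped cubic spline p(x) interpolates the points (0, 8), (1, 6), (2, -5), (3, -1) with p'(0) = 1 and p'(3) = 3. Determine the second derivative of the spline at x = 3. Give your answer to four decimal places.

-19.4667

Put m_i = p'' at the i-th knot. Here h = (1, 1, 1) and Δ = (-2, -11, 4), so the interior equations h_(i-1)·m_(i-1) + 2(h_(i-1)+h_i)·m_i + h_i·m_(i+1) = 6(Δ_i − Δ_(i-1)) read
  1·m_0 + 4·m_1 + 1·m_2 = 6(Δ_1 - Δ_0) = -54
  1·m_1 + 4·m_2 + 1·m_3 = 6(Δ_2 - Δ_1) = 90
Clamped end conditions give two more equations: 2h_0·m_0 + h_0·m_1 = 6(Δ_0 - p'(0)) = -18 and h_2·m_2 + 2h_2·m_3 = 6(p'(3) - Δ_2) = -6.
Hence m_0 = 32/15, m_1 = -334/15, m_2 = 494/15, m_3 = -292/15.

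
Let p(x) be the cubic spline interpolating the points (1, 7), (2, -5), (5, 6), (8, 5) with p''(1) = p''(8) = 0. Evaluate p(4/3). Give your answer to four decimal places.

Put σ_i = p'' at the i-th knot. Here h = (1, 3, 3) and Δ = (-12, 11/3, -1/3), so the interior equations h_(i-1)·σ_(i-1) + 2(h_(i-1)+h_i)·σ_i + h_i·σ_(i+1) = 6(Δ_i − Δ_(i-1)) read
  1·σ_0 + 8·σ_1 + 3·σ_2 = 6(Δ_1 - Δ_0) = 94
  3·σ_1 + 12·σ_2 + 3·σ_3 = 6(Δ_2 - Δ_1) = -24
Natural end conditions: σ_0 = σ_3 = 0.
Forward elimination and back-substitution give σ_0 = 0, σ_1 = 400/29, σ_2 = -158/29, σ_3 = 0.
On [1, 2], p(x) = 7 - 1244/87·(x - 1) + 0·(x - 1)² + 200/87·(x - 1)³.
With (x - 1) = 1/3: p(4/3) = 5447/2349.

2.3189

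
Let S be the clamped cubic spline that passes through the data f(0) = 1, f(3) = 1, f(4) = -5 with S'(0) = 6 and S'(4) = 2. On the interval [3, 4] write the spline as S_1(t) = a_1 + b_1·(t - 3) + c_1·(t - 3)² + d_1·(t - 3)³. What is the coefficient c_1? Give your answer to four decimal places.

With σ_i denoting the second derivative at x_i, h_i = 3, 1, and Δ_i = (y_(i+1) − y_i)/h_i = 0, -6:
  3·σ_0 + 8·σ_1 + 1·σ_2 = 6(Δ_1 - Δ_0) = -36
Clamped end conditions give two more equations: 2h_0·σ_0 + h_0·σ_1 = 6(Δ_0 - S'(0)) = -36 and h_1·σ_1 + 2h_1·σ_2 = 6(S'(4) - Δ_1) = 48.
Solving the tridiagonal system: σ_0 = -5/2, σ_1 = -7, σ_2 = 55/2.
On [3, 4], with S_1(t) = a_1 + b_1·(t - 3) + c_1·(t - 3)² + d_1·(t - 3)³: c_1 = σ_1/2 = -7/2, d_1 = (σ_2 - σ_1)/(6h_1) = 23/4, b_1 = Δ_1 - h_1(2σ_1 + σ_2)/6 = -33/4.

-3.5000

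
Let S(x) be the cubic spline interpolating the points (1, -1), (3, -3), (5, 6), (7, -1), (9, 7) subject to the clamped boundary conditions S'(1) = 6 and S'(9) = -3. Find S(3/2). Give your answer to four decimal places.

With M_i denoting the second derivative at x_i, h_i = 2, 2, 2, 2, and Δ_i = (y_(i+1) − y_i)/h_i = -1, 9/2, -7/2, 4:
  2·M_0 + 8·M_1 + 2·M_2 = 6(Δ_1 - Δ_0) = 33
  2·M_1 + 8·M_2 + 2·M_3 = 6(Δ_2 - Δ_1) = -48
  2·M_2 + 8·M_3 + 2·M_4 = 6(Δ_3 - Δ_2) = 45
Clamped end conditions give two more equations: 2h_0·M_0 + h_0·M_1 = 6(Δ_0 - S'(1)) = -42 and h_3·M_3 + 2h_3·M_4 = 6(S'(9) - Δ_3) = -42.
Solving: M_0 = -225/14, M_1 = 78/7, M_2 = -12, M_3 = 90/7, M_4 = -237/14.
On [1, 3], S(x) = -1 + 6·(x - 1) - 225/28·(x - 1)² + 127/56·(x - 1)³.
With (x - 1) = 1/2: S(3/2) = 123/448.

0.2746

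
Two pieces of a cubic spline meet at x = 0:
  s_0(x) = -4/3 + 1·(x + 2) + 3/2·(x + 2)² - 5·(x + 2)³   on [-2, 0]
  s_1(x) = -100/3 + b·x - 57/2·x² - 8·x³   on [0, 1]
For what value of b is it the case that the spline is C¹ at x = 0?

-53

s_0'(x) = 1 + 3·(x + 2) - 15·(x + 2)², so s_0'(0) = -53. On the right, s_1'(0) = b, so b = -53.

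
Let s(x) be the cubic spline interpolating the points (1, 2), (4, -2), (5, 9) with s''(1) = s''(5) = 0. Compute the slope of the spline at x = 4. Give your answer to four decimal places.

Write M_i for s''(x_i). With h_i = 3, 1 and divided differences Δ_i = -4/3, 11, the continuity of s' gives the tridiagonal system
  3·M_0 + 8·M_1 + 1·M_2 = 6(Δ_1 - Δ_0) = 74
Natural end conditions: M_0 = M_2 = 0.
Forward elimination and back-substitution give M_0 = 0, M_1 = 37/4, M_2 = 0.
On [4, 5], s'(x) = b_1 + 2c_1·(x - 4) + 3d_1·(x - 4)² with b_1 = Δ_1 - h_1(2M_1 + M_2)/6 = 95/12, c_1 = M_1/2 = 37/8, d_1 = (M_2 - M_1)/(6h_1) = -37/24. So s'(4) = 95/12.

7.9167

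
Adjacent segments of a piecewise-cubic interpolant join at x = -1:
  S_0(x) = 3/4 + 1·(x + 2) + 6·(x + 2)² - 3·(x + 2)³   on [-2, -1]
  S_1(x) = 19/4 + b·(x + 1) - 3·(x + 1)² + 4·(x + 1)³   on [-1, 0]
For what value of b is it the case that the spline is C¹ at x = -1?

S_0'(x) = 1 + 12·(x + 2) - 9·(x + 2)², so S_0'(-1) = 4. On the right, S_1'(-1) = b, so b = 4.

4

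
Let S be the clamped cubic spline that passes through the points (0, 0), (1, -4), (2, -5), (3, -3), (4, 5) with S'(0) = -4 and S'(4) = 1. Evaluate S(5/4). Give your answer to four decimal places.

Put M_i = S'' at the i-th knot. Here h = (1, 1, 1, 1) and Δ = (-4, -1, 2, 8), so the interior equations h_(i-1)·M_(i-1) + 2(h_(i-1)+h_i)·M_i + h_i·M_(i+1) = 6(Δ_i − Δ_(i-1)) read
  1·M_0 + 4·M_1 + 1·M_2 = 6(Δ_1 - Δ_0) = 18
  1·M_1 + 4·M_2 + 1·M_3 = 6(Δ_2 - Δ_1) = 18
  1·M_2 + 4·M_3 + 1·M_4 = 6(Δ_3 - Δ_2) = 36
Clamped end conditions give two more equations: 2h_0·M_0 + h_0·M_1 = 6(Δ_0 - S'(0)) = 0 and h_3·M_3 + 2h_3·M_4 = 6(S'(4) - Δ_3) = -42.
Forward elimination and back-substitution give M_0 = -19/7, M_1 = 38/7, M_2 = -1, M_3 = 116/7, M_4 = -205/7.
On [1, 2], S(t) = -4 - 37/14·(t - 1) + 19/7·(t - 1)² - 15/14·(t - 1)³.
With (t - 1) = 1/4: S(5/4) = -577/128.

-4.5078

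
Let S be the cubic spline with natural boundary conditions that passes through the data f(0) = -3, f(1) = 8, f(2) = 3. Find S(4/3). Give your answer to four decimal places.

Write m_i for S''(x_i). With h_i = 1, 1 and divided differences Δ_i = 11, -5, the continuity of S' gives the tridiagonal system
  1·m_0 + 4·m_1 + 1·m_2 = 6(Δ_1 - Δ_0) = -96
Natural end conditions: m_0 = m_2 = 0.
Forward elimination and back-substitution give m_0 = 0, m_1 = -24, m_2 = 0.
On [1, 2], S(x) = 8 + 3·(x - 1) - 12·(x - 1)² + 4·(x - 1)³.
With (x - 1) = 1/3: S(4/3) = 211/27.

7.8148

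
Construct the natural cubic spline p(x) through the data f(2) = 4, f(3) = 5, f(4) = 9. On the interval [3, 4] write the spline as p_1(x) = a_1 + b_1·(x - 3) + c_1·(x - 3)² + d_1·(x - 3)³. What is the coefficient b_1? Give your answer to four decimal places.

With m_i denoting the second derivative at x_i, h_i = 1, 1, and Δ_i = (y_(i+1) − y_i)/h_i = 1, 4:
  1·m_0 + 4·m_1 + 1·m_2 = 6(Δ_1 - Δ_0) = 18
Natural end conditions: m_0 = m_2 = 0.
Forward elimination and back-substitution give m_0 = 0, m_1 = 9/2, m_2 = 0.
On [3, 4], with p_1(x) = a_1 + b_1·(x - 3) + c_1·(x - 3)² + d_1·(x - 3)³: c_1 = m_1/2 = 9/4, d_1 = (m_2 - m_1)/(6h_1) = -3/4, b_1 = Δ_1 - h_1(2m_1 + m_2)/6 = 5/2.

2.5000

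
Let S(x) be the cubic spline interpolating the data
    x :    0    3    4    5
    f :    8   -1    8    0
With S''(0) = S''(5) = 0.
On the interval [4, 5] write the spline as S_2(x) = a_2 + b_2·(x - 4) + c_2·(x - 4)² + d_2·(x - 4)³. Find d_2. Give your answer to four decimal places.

With M_i denoting the second derivative at x_i, h_i = 3, 1, 1, and Δ_i = (y_(i+1) − y_i)/h_i = -3, 9, -8:
  3·M_0 + 8·M_1 + 1·M_2 = 6(Δ_1 - Δ_0) = 72
  1·M_1 + 4·M_2 + 1·M_3 = 6(Δ_2 - Δ_1) = -102
Natural end conditions: M_0 = M_3 = 0.
Solving: M_0 = 0, M_1 = 390/31, M_2 = -888/31, M_3 = 0.
On [4, 5], with S_2(x) = a_2 + b_2·(x - 4) + c_2·(x - 4)² + d_2·(x - 4)³: c_2 = M_2/2 = -444/31, d_2 = (M_3 - M_2)/(6h_2) = 148/31, b_2 = Δ_2 - h_2(2M_2 + M_3)/6 = 48/31.

4.7742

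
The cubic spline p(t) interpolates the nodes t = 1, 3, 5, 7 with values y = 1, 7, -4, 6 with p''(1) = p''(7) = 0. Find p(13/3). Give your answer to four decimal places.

-1.0691

Write σ_i for p''(x_i). With h_i = 2, 2, 2 and divided differences Δ_i = 3, -11/2, 5, the continuity of p' gives the tridiagonal system
  2·σ_0 + 8·σ_1 + 2·σ_2 = 6(Δ_1 - Δ_0) = -51
  2·σ_1 + 8·σ_2 + 2·σ_3 = 6(Δ_2 - Δ_1) = 63
Natural end conditions: σ_0 = σ_3 = 0.
Forward elimination and back-substitution give σ_0 = 0, σ_1 = -89/10, σ_2 = 101/10, σ_3 = 0.
On [3, 5], p(t) = 7 - 44/15·(t - 3) - 89/20·(t - 3)² + 19/12·(t - 3)³.
With (t - 3) = 4/3: p(13/3) = -433/405.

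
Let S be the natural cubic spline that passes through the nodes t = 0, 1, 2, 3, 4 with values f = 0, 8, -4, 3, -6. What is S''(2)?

Write M_i for S''(x_i). With h_i = 1, 1, 1, 1 and divided differences Δ_i = 8, -12, 7, -9, the continuity of S' gives the tridiagonal system
  1·M_0 + 4·M_1 + 1·M_2 = 6(Δ_1 - Δ_0) = -120
  1·M_1 + 4·M_2 + 1·M_3 = 6(Δ_2 - Δ_1) = 114
  1·M_2 + 4·M_3 + 1·M_4 = 6(Δ_3 - Δ_2) = -96
Natural end conditions: M_0 = M_4 = 0.
Hence M_0 = 0, M_1 = -42, M_2 = 48, M_3 = -36, M_4 = 0.

48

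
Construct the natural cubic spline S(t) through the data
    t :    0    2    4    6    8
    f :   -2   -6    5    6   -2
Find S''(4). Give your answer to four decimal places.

-4.9286

With M_i denoting the second derivative at x_i, h_i = 2, 2, 2, 2, and Δ_i = (y_(i+1) − y_i)/h_i = -2, 11/2, 1/2, -4:
  2·M_0 + 8·M_1 + 2·M_2 = 6(Δ_1 - Δ_0) = 45
  2·M_1 + 8·M_2 + 2·M_3 = 6(Δ_2 - Δ_1) = -30
  2·M_2 + 8·M_3 + 2·M_4 = 6(Δ_3 - Δ_2) = -27
Natural end conditions: M_0 = M_4 = 0.
Forward elimination and back-substitution give M_0 = 0, M_1 = 48/7, M_2 = -69/14, M_3 = -15/7, M_4 = 0.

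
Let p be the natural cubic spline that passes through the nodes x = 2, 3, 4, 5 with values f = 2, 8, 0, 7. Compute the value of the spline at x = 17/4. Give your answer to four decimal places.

0.1313

Write m_i for p''(x_i). With h_i = 1, 1, 1 and divided differences Δ_i = 6, -8, 7, the continuity of p' gives the tridiagonal system
  1·m_0 + 4·m_1 + 1·m_2 = 6(Δ_1 - Δ_0) = -84
  1·m_1 + 4·m_2 + 1·m_3 = 6(Δ_2 - Δ_1) = 90
Natural end conditions: m_0 = m_3 = 0.
Hence m_0 = 0, m_1 = -142/5, m_2 = 148/5, m_3 = 0.
On [4, 5], p(x) = 0 - 43/15·(x - 4) + 74/5·(x - 4)² - 74/15·(x - 4)³.
With (x - 4) = 1/4: p(17/4) = 21/160.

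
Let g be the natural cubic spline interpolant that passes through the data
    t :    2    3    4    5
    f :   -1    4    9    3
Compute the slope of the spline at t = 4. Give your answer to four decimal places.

Let M_i = g''(x_i). Step sizes h_i = 1, 1, 1; slopes of the chords Δ_i = (y_(i+1) - y_i)/h_i = 5, 5, -6.
  1·M_0 + 4·M_1 + 1·M_2 = 6(Δ_1 - Δ_0) = 0
  1·M_1 + 4·M_2 + 1·M_3 = 6(Δ_2 - Δ_1) = -66
Natural end conditions: M_0 = M_3 = 0.
Forward elimination and back-substitution give M_0 = 0, M_1 = 22/5, M_2 = -88/5, M_3 = 0.
On [4, 5], g'(t) = b_2 + 2c_2·(t - 4) + 3d_2·(t - 4)² with b_2 = Δ_2 - h_2(2M_2 + M_3)/6 = -2/15, c_2 = M_2/2 = -44/5, d_2 = (M_3 - M_2)/(6h_2) = 44/15. So g'(4) = -2/15.

-0.1333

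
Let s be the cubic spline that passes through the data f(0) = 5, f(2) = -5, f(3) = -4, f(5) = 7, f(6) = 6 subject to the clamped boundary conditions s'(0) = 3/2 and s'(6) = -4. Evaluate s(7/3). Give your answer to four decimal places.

Let M_i = s''(x_i). Step sizes h_i = 2, 1, 2, 1; slopes of the chords Δ_i = (y_(i+1) - y_i)/h_i = -5, 1, 11/2, -1.
  2·M_0 + 6·M_1 + 1·M_2 = 6(Δ_1 - Δ_0) = 36
  1·M_1 + 6·M_2 + 2·M_3 = 6(Δ_2 - Δ_1) = 27
  2·M_2 + 6·M_3 + 1·M_4 = 6(Δ_3 - Δ_2) = -39
Clamped end conditions give two more equations: 2h_0·M_0 + h_0·M_1 = 6(Δ_0 - s'(0)) = -39 and h_3·M_3 + 2h_3·M_4 = 6(s'(6) - Δ_3) = -18.
Solving the tridiagonal system: M_0 = -5495/372, M_1 = 934/93, M_2 = 983/186, M_3 = -686/93, M_4 = -494/93.
On [2, 3], s(x) = -5 - 1201/372·(x - 2) + 467/93·(x - 2)² - 295/372·(x - 2)³.
With (x - 2) = 1/3: s(7/3) = -13930/2511.

-5.5476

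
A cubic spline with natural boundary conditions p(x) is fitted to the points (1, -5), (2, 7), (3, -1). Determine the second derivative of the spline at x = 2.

-30

Put σ_i = p'' at the i-th knot. Here h = (1, 1) and Δ = (12, -8), so the interior equations h_(i-1)·σ_(i-1) + 2(h_(i-1)+h_i)·σ_i + h_i·σ_(i+1) = 6(Δ_i − Δ_(i-1)) read
  1·σ_0 + 4·σ_1 + 1·σ_2 = 6(Δ_1 - Δ_0) = -120
Natural end conditions: σ_0 = σ_2 = 0.
Solving the tridiagonal system: σ_0 = 0, σ_1 = -30, σ_2 = 0.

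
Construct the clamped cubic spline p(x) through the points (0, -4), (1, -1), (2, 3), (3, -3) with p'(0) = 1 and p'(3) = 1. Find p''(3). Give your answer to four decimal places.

Write M_i for p''(x_i). With h_i = 1, 1, 1 and divided differences Δ_i = 3, 4, -6, the continuity of p' gives the tridiagonal system
  1·M_0 + 4·M_1 + 1·M_2 = 6(Δ_1 - Δ_0) = 6
  1·M_1 + 4·M_2 + 1·M_3 = 6(Δ_2 - Δ_1) = -60
Clamped end conditions give two more equations: 2h_0·M_0 + h_0·M_1 = 6(Δ_0 - p'(0)) = 12 and h_2·M_2 + 2h_2·M_3 = 6(p'(3) - Δ_2) = 42.
Solving: M_0 = 12/5, M_1 = 36/5, M_2 = -126/5, M_3 = 168/5.

33.6000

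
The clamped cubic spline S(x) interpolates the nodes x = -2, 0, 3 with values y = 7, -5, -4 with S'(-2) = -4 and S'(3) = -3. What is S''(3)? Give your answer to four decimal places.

With M_i denoting the second derivative at x_i, h_i = 2, 3, and Δ_i = (y_(i+1) − y_i)/h_i = -6, 1/3:
  2·M_0 + 10·M_1 + 3·M_2 = 6(Δ_1 - Δ_0) = 38
Clamped end conditions give two more equations: 2h_0·M_0 + h_0·M_1 = 6(Δ_0 - S'(-2)) = -12 and h_1·M_1 + 2h_1·M_2 = 6(S'(3) - Δ_1) = -20.
Solving the tridiagonal system: M_0 = -33/5, M_1 = 36/5, M_2 = -104/15.

-6.9333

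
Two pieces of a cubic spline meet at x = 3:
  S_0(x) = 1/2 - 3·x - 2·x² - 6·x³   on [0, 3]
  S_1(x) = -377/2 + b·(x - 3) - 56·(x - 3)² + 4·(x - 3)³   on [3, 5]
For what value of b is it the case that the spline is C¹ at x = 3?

S_0'(x) = -3 - 4·x - 18·x², so S_0'(3) = -177. On the right, S_1'(3) = b, so b = -177.

-177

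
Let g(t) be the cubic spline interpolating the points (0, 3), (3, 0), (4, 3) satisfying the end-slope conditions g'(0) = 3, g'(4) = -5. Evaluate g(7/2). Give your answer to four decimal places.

2.6875

Put M_i = g'' at the i-th knot. Here h = (3, 1) and Δ = (-1, 3), so the interior equations h_(i-1)·M_(i-1) + 2(h_(i-1)+h_i)·M_i + h_i·M_(i+1) = 6(Δ_i − Δ_(i-1)) read
  3·M_0 + 8·M_1 + 1·M_2 = 6(Δ_1 - Δ_0) = 24
Clamped end conditions give two more equations: 2h_0·M_0 + h_0·M_1 = 6(Δ_0 - g'(0)) = -24 and h_1·M_1 + 2h_1·M_2 = 6(g'(4) - Δ_1) = -48.
Forward elimination and back-substitution give M_0 = -9, M_1 = 10, M_2 = -29.
On [3, 4], g(t) = 0 + 9/2·(t - 3) + 5·(t - 3)² - 13/2·(t - 3)³.
With (t - 3) = 1/2: g(7/2) = 43/16.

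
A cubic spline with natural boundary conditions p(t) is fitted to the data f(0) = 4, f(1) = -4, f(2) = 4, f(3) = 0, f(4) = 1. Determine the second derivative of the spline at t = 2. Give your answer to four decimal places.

-29.5714

Put m_i = p'' at the i-th knot. Here h = (1, 1, 1, 1) and Δ = (-8, 8, -4, 1), so the interior equations h_(i-1)·m_(i-1) + 2(h_(i-1)+h_i)·m_i + h_i·m_(i+1) = 6(Δ_i − Δ_(i-1)) read
  1·m_0 + 4·m_1 + 1·m_2 = 6(Δ_1 - Δ_0) = 96
  1·m_1 + 4·m_2 + 1·m_3 = 6(Δ_2 - Δ_1) = -72
  1·m_2 + 4·m_3 + 1·m_4 = 6(Δ_3 - Δ_2) = 30
Natural end conditions: m_0 = m_4 = 0.
Solving the tridiagonal system: m_0 = 0, m_1 = 879/28, m_2 = -207/7, m_3 = 417/28, m_4 = 0.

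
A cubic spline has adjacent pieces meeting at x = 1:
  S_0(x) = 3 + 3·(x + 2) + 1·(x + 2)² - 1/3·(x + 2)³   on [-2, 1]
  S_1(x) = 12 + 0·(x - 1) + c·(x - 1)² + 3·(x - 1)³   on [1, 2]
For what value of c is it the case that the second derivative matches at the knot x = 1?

S_0''(x) = 2 - 2·(x + 2), so S_0''(1) = -4. On the right, S_1''(1) = 2c, so c = -2.

-2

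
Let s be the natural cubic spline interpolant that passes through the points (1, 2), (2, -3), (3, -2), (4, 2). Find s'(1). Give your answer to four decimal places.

Write σ_i for s''(x_i). With h_i = 1, 1, 1 and divided differences Δ_i = -5, 1, 4, the continuity of s' gives the tridiagonal system
  1·σ_0 + 4·σ_1 + 1·σ_2 = 6(Δ_1 - Δ_0) = 36
  1·σ_1 + 4·σ_2 + 1·σ_3 = 6(Δ_2 - Δ_1) = 18
Natural end conditions: σ_0 = σ_3 = 0.
Hence σ_0 = 0, σ_1 = 42/5, σ_2 = 12/5, σ_3 = 0.
On [1, 2], s'(x) = b_0 + 2c_0·(x - 1) + 3d_0·(x - 1)² with b_0 = Δ_0 - h_0(2σ_0 + σ_1)/6 = -32/5, c_0 = σ_0/2 = 0, d_0 = (σ_1 - σ_0)/(6h_0) = 7/5. So s'(1) = -32/5.

-6.4000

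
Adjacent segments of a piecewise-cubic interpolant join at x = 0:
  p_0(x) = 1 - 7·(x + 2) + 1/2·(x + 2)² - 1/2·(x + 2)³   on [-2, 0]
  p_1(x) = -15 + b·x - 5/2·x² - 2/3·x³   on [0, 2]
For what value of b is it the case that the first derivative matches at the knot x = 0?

-11

p_0'(x) = -7 + 1·(x + 2) - 3/2·(x + 2)², so p_0'(0) = -11. On the right, p_1'(0) = b, so b = -11.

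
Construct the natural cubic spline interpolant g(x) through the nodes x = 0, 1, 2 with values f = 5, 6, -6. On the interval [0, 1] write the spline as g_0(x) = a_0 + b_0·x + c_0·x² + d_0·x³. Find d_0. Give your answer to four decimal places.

-3.2500

Let σ_i = g''(x_i). Step sizes h_i = 1, 1; slopes of the chords Δ_i = (y_(i+1) - y_i)/h_i = 1, -12.
  1·σ_0 + 4·σ_1 + 1·σ_2 = 6(Δ_1 - Δ_0) = -78
Natural end conditions: σ_0 = σ_2 = 0.
Solving the tridiagonal system: σ_0 = 0, σ_1 = -39/2, σ_2 = 0.
On [0, 1], with g_0(x) = a_0 + b_0·x + c_0·x² + d_0·x³: c_0 = σ_0/2 = 0, d_0 = (σ_1 - σ_0)/(6h_0) = -13/4, b_0 = Δ_0 - h_0(2σ_0 + σ_1)/6 = 17/4.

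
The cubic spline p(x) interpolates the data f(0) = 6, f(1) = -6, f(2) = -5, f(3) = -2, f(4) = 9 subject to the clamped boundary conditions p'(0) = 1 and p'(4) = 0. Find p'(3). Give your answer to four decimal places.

9.7857

Let M_i = p''(x_i). Step sizes h_i = 1, 1, 1, 1; slopes of the chords Δ_i = (y_(i+1) - y_i)/h_i = -12, 1, 3, 11.
  1·M_0 + 4·M_1 + 1·M_2 = 6(Δ_1 - Δ_0) = 78
  1·M_1 + 4·M_2 + 1·M_3 = 6(Δ_2 - Δ_1) = 12
  1·M_2 + 4·M_3 + 1·M_4 = 6(Δ_3 - Δ_2) = 48
Clamped end conditions give two more equations: 2h_0·M_0 + h_0·M_1 = 6(Δ_0 - p'(0)) = -78 and h_3·M_3 + 2h_3·M_4 = 6(p'(4) - Δ_3) = -66.
Hence M_0 = -403/7, M_1 = 260/7, M_2 = -13, M_3 = 188/7, M_4 = -325/7.
On [3, 4], p'(x) = b_3 + 2c_3·(x - 3) + 3d_3·(x - 3)² with b_3 = Δ_3 - h_3(2M_3 + M_4)/6 = 137/14, c_3 = M_3/2 = 94/7, d_3 = (M_4 - M_3)/(6h_3) = -171/14. So p'(3) = 137/14.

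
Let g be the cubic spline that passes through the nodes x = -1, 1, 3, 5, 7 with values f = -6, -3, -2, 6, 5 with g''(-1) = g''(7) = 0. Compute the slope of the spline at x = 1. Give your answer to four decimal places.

With M_i denoting the second derivative at x_i, h_i = 2, 2, 2, 2, and Δ_i = (y_(i+1) − y_i)/h_i = 3/2, 1/2, 4, -1/2:
  2·M_0 + 8·M_1 + 2·M_2 = 6(Δ_1 - Δ_0) = -6
  2·M_1 + 8·M_2 + 2·M_3 = 6(Δ_2 - Δ_1) = 21
  2·M_2 + 8·M_3 + 2·M_4 = 6(Δ_3 - Δ_2) = -27
Natural end conditions: M_0 = M_4 = 0.
Forward elimination and back-substitution give M_0 = 0, M_1 = -201/112, M_2 = 117/28, M_3 = -495/112, M_4 = 0.
On [1, 3], g'(x) = b_1 + 2c_1·(x - 1) + 3d_1·(x - 1)² with b_1 = Δ_1 - h_1(2M_1 + M_2)/6 = 17/56, c_1 = M_1/2 = -201/224, d_1 = (M_2 - M_1)/(6h_1) = 223/448. So g'(1) = 17/56.

0.3036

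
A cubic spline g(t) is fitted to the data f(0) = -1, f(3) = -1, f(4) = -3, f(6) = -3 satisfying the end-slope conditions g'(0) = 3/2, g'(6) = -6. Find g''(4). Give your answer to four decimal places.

Put m_i = g'' at the i-th knot. Here h = (3, 1, 2) and Δ = (0, -2, 0), so the interior equations h_(i-1)·m_(i-1) + 2(h_(i-1)+h_i)·m_i + h_i·m_(i+1) = 6(Δ_i − Δ_(i-1)) read
  3·m_0 + 8·m_1 + 1·m_2 = 6(Δ_1 - Δ_0) = -12
  1·m_1 + 6·m_2 + 2·m_3 = 6(Δ_2 - Δ_1) = 12
Clamped end conditions give two more equations: 2h_0·m_0 + h_0·m_1 = 6(Δ_0 - g'(0)) = -9 and h_2·m_2 + 2h_2·m_3 = 6(g'(6) - Δ_2) = -36.
Solving the tridiagonal system: m_0 = -3/7, m_1 = -15/7, m_2 = 45/7, m_3 = -171/14.

6.4286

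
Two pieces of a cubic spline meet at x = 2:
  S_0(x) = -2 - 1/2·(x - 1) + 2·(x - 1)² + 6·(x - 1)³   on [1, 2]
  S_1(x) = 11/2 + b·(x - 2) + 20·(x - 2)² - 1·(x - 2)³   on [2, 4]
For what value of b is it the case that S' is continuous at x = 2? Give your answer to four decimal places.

21.5000

S_0'(x) = -1/2 + 4·(x - 1) + 18·(x - 1)², so S_0'(2) = 43/2. On the right, S_1'(2) = b, so b = 43/2.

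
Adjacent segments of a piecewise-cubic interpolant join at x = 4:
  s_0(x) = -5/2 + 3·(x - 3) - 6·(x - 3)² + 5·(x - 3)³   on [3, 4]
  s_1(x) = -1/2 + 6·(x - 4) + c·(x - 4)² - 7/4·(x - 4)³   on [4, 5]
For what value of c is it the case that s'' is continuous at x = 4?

s_0''(x) = -12 + 30·(x - 3), so s_0''(4) = 18. On the right, s_1''(4) = 2c, so c = 9.

9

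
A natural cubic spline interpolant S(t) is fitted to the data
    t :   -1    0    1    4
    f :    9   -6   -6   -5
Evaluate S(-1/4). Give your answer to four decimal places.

-3.5166

With M_i denoting the second derivative at x_i, h_i = 1, 1, 3, and Δ_i = (y_(i+1) − y_i)/h_i = -15, 0, 1/3:
  1·M_0 + 4·M_1 + 1·M_2 = 6(Δ_1 - Δ_0) = 90
  1·M_1 + 8·M_2 + 3·M_3 = 6(Δ_2 - Δ_1) = 2
Natural end conditions: M_0 = M_3 = 0.
Solving the tridiagonal system: M_0 = 0, M_1 = 718/31, M_2 = -82/31, M_3 = 0.
On [-1, 0], S(t) = 9 - 1754/93·(t + 1) + 0·(t + 1)² + 359/93·(t + 1)³.
With (t + 1) = 3/4: S(-1/4) = -6977/1984.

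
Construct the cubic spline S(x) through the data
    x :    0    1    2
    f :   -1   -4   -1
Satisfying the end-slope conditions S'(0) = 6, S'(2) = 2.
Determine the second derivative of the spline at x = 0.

Let m_i = S''(x_i). Step sizes h_i = 1, 1; slopes of the chords Δ_i = (y_(i+1) - y_i)/h_i = -3, 3.
  1·m_0 + 4·m_1 + 1·m_2 = 6(Δ_1 - Δ_0) = 36
Clamped end conditions give two more equations: 2h_0·m_0 + h_0·m_1 = 6(Δ_0 - S'(0)) = -54 and h_1·m_1 + 2h_1·m_2 = 6(S'(2) - Δ_1) = -6.
Hence m_0 = -38, m_1 = 22, m_2 = -14.

-38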